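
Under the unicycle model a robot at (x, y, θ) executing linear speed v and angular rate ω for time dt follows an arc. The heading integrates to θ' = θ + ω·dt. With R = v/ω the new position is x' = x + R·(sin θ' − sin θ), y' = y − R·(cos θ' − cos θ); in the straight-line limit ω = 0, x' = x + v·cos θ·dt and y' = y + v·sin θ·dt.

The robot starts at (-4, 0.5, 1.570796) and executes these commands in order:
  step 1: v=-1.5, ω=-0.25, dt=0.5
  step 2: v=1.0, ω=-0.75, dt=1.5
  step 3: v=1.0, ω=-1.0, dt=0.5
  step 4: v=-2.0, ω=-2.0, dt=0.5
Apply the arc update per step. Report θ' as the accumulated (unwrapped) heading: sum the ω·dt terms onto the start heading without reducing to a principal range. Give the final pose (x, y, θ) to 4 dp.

(-3.3968, 1.4884, -1.1792)

step 1: θ'=1.4458 (R=6.0000) → pose (-4.0468, -0.2480, 1.4458)
step 2: θ'=0.3208 (R=-1.3333) → pose (-3.1443, 0.8510, 0.3208)
step 3: θ'=-0.1792 (R=-1.0000) → pose (-2.6507, 0.8860, -0.1792)
step 4: θ'=-1.1792 (R=1.0000) → pose (-3.3968, 1.4884, -1.1792)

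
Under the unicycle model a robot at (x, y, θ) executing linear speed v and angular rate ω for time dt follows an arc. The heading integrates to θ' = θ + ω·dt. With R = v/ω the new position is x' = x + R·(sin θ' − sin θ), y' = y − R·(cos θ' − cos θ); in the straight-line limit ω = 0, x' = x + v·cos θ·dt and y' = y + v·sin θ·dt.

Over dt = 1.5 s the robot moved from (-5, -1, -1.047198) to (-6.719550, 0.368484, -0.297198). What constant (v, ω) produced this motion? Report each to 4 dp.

v = -1.5000, ω = 0.5000

Δθ = -0.297198 − -1.047198 = 0.750000
ω = Δθ/dt = 0.750000/1.5 = 0.5000
R = Δx/(sin θ' − sin θ) = -3.0000
v = R·ω = -3.0000·0.5000 = -1.5000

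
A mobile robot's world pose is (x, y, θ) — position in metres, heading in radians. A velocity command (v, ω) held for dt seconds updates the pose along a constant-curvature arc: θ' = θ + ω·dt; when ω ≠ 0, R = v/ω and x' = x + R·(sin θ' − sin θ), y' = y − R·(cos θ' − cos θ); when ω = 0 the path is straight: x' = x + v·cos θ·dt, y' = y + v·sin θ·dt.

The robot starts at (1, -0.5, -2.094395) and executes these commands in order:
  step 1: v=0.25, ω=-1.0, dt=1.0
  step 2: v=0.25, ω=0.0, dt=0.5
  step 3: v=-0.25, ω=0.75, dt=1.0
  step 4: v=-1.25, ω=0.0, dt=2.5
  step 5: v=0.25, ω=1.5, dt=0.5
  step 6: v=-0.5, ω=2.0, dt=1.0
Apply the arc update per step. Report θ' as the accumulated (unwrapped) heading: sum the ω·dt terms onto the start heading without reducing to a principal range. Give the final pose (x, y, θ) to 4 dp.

step 1: θ'=-3.0944 (R=-0.2500) → pose (0.7953, -0.6247, -3.0944)
step 2: θ'=-3.0944 (straight) → pose (0.6704, -0.6306, -3.0944)
step 3: θ'=-2.3444 (R=-0.3333) → pose (0.8932, -0.5306, -2.3444)
step 4: θ'=-2.3444 (straight) → pose (3.0767, 1.7051, -2.3444)
step 5: θ'=-1.5944 (R=0.1667) → pose (3.0293, 1.5925, -1.5944)
step 6: θ'=0.4056 (R=-0.2500) → pose (2.6807, 1.8282, 0.4056)

(2.6807, 1.8282, 0.4056)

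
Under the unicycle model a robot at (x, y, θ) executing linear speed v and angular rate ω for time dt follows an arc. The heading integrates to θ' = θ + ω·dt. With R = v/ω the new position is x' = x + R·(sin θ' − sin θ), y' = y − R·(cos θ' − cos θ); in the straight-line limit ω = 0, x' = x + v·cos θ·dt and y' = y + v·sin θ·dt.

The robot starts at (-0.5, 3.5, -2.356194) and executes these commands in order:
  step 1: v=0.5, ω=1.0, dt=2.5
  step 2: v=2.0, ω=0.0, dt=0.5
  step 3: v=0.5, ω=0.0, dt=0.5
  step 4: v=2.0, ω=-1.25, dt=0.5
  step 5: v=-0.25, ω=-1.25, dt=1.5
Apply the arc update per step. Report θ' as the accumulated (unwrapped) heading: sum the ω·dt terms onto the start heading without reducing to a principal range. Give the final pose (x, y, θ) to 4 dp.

(2.0833, 2.9843, -2.3562)

step 1: θ'=0.1438 (R=0.5000) → pose (-0.0748, 2.6516, 0.1438)
step 2: θ'=0.1438 (straight) → pose (0.9149, 2.7949, 0.1438)
step 3: θ'=0.1438 (straight) → pose (1.1623, 2.8307, 0.1438)
step 4: θ'=-0.4812 (R=-1.6000) → pose (2.1321, 2.6656, -0.4812)
step 5: θ'=-2.3562 (R=0.2000) → pose (2.0833, 2.9843, -2.3562)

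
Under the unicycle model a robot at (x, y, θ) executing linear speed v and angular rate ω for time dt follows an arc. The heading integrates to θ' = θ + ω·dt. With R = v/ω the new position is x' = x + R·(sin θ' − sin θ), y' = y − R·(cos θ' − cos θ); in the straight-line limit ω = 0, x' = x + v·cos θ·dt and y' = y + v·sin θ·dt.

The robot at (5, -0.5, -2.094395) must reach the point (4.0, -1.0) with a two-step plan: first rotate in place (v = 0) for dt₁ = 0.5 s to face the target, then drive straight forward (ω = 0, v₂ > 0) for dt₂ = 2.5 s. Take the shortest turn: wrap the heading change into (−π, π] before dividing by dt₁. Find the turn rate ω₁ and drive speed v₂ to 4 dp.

heading to target = atan2(-1−-0.5, 4−5) = -2.6779
Δθ = wrap(-2.6779 − -2.0944) = -0.5836; ω₁ = Δθ/dt₁ = -1.1671
distance = √((4−5)² + (-1−-0.5)²) = 1.1180; v₂ = distance/dt₂ = 0.4472

ω₁ = -1.1671, v₂ = 0.4472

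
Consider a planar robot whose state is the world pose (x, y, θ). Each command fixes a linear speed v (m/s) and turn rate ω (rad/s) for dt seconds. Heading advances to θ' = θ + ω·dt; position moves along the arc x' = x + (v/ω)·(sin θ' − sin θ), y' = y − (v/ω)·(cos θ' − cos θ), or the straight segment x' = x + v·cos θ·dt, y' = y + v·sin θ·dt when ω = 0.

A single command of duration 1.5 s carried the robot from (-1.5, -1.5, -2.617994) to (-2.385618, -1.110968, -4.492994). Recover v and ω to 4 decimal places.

Δθ = -4.492994 − -2.617994 = -1.875000
ω = Δθ/dt = -1.875000/1.5 = -1.2500
R = Δx/(sin θ' − sin θ) = -0.6000
v = R·ω = -0.6000·-1.2500 = 0.7500

v = 0.7500, ω = -1.2500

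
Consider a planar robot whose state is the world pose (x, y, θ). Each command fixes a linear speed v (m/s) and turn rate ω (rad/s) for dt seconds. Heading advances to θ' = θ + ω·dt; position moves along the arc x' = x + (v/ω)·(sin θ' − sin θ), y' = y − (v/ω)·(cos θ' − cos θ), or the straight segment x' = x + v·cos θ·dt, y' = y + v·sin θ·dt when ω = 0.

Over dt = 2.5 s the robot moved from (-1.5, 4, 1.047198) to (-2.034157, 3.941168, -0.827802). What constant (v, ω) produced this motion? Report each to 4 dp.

v = -0.2500, ω = -0.7500

Δθ = -0.827802 − 1.047198 = -1.875000
ω = Δθ/dt = -1.875000/2.5 = -0.7500
R = Δx/(sin θ' − sin θ) = 0.3333
v = R·ω = 0.3333·-0.7500 = -0.2500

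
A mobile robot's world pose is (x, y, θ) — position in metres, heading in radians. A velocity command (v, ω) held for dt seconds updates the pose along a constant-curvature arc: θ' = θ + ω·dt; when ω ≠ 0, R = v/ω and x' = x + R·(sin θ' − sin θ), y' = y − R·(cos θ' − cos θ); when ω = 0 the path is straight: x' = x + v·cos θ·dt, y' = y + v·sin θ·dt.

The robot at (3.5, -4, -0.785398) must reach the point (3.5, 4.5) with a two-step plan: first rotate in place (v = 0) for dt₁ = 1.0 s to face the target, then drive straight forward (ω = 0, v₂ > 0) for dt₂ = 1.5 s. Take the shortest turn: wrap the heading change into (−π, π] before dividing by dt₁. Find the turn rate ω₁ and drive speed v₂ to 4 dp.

ω₁ = 2.3562, v₂ = 5.6667

heading to target = atan2(4.5−-4, 3.5−3.5) = 1.5708
Δθ = wrap(1.5708 − -0.7854) = 2.3562; ω₁ = Δθ/dt₁ = 2.3562
distance = √((3.5−3.5)² + (4.5−-4)²) = 8.5000; v₂ = distance/dt₂ = 5.6667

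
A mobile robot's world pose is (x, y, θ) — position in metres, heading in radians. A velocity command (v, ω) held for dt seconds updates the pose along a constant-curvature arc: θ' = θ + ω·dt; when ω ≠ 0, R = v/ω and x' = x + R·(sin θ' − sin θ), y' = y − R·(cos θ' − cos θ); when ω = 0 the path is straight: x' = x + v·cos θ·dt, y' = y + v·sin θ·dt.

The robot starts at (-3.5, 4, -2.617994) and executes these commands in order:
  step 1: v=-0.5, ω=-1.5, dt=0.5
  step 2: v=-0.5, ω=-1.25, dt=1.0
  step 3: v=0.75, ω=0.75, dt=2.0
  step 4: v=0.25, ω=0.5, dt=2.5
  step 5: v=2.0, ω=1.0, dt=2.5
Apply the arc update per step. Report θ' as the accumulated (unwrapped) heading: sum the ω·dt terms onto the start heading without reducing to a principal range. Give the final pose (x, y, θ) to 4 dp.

step 1: θ'=-3.3680 (R=0.3333) → pose (-3.2585, 4.0362, -3.3680)
step 2: θ'=-4.6180 (R=0.4000) → pose (-2.9501, 3.6841, -4.6180)
step 3: θ'=-3.1180 (R=1.0000) → pose (-3.9692, 4.5895, -3.1180)
step 4: θ'=-1.8680 (R=0.5000) → pose (-4.4355, 4.2361, -1.8680)
step 5: θ'=0.6320 (R=2.0000) → pose (-1.3417, 2.0367, 0.6320)

(-1.3417, 2.0367, 0.6320)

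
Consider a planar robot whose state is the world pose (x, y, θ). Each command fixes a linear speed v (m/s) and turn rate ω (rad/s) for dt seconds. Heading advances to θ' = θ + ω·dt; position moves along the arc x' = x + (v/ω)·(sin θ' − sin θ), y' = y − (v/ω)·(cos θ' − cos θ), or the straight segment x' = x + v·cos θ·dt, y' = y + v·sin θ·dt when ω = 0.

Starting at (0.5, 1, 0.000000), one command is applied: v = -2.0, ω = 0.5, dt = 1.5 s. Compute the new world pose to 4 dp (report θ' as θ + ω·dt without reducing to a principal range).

θ' = 0.0000 + 0.5·1.5 = 0.7500
R = v/ω = -2.0/0.5 = -4.0000
x' = 0.5 + -4.0000·(sin 0.7500 − sin 0.0000) = -2.2266
y' = 1 − -4.0000·(cos 0.7500 − cos 0.0000) = -0.0732

(-2.2266, -0.0732, 0.7500)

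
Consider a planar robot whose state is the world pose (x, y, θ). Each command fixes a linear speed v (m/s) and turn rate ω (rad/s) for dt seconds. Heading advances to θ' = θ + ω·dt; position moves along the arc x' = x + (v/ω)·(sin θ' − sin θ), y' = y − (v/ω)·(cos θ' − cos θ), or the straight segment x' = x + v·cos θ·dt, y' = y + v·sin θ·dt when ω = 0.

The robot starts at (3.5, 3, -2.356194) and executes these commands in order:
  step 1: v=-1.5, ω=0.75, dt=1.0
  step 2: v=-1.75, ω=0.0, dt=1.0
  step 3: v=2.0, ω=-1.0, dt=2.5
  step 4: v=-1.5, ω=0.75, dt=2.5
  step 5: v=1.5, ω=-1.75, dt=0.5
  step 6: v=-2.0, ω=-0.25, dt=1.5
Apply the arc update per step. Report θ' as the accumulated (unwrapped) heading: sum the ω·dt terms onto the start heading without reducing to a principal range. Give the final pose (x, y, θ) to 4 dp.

step 1: θ'=-1.6062 (R=-2.0000) → pose (4.0845, 4.3434, -1.6062)
step 2: θ'=-1.6062 (straight) → pose (4.1465, 6.0923, -1.6062)
step 3: θ'=-4.1062 (R=-2.0000) → pose (0.5041, 5.0236, -4.1062)
step 4: θ'=-2.2312 (R=-2.0000) → pose (3.7272, 4.9363, -2.2312)
step 5: θ'=-3.1062 (R=-0.8571) → pose (3.0806, 4.6054, -3.1062)
step 6: θ'=-3.4812 (R=8.0000) → pose (6.0286, 4.1536, -3.4812)

(6.0286, 4.1536, -3.4812)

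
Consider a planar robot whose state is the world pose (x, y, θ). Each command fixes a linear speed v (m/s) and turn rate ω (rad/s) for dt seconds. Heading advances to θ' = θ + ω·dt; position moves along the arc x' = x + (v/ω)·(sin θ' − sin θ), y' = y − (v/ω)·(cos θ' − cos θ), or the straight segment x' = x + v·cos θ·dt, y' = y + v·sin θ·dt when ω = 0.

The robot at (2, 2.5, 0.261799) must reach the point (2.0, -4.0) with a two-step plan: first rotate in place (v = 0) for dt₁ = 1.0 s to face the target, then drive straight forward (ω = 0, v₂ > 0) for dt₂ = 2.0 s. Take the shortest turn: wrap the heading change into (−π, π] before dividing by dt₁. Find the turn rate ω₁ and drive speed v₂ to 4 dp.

heading to target = atan2(-4−2.5, 2−2) = -1.5708
Δθ = wrap(-1.5708 − 0.2618) = -1.8326; ω₁ = Δθ/dt₁ = -1.8326
distance = √((2−2)² + (-4−2.5)²) = 6.5000; v₂ = distance/dt₂ = 3.2500

ω₁ = -1.8326, v₂ = 3.2500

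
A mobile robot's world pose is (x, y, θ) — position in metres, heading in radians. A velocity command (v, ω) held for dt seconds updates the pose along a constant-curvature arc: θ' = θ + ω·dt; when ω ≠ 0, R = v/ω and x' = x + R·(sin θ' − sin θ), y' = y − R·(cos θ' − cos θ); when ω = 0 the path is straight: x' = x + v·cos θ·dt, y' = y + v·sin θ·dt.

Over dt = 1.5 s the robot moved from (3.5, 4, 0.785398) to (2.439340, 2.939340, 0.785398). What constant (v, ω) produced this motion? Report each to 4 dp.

v = -1.0000, ω = 0.0000

Δθ = 0.785398 − 0.785398 = 0.000000
ω = Δθ/dt = 0.000000/1.5 = 0.0000
ω = 0 → v = (Δx·cos θ + Δy·sin θ)/dt = -1.0000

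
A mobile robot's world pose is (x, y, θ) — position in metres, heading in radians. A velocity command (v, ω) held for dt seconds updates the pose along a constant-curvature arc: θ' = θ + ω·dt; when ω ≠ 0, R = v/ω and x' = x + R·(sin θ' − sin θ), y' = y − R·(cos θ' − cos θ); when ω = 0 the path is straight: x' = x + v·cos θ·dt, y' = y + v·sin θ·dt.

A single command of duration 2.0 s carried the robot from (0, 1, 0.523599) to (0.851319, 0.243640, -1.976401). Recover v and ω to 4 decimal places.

v = 0.7500, ω = -1.2500

Δθ = -1.976401 − 0.523599 = -2.500000
ω = Δθ/dt = -2.500000/2.0 = -1.2500
R = Δx/(sin θ' − sin θ) = -0.6000
v = R·ω = -0.6000·-1.2500 = 0.7500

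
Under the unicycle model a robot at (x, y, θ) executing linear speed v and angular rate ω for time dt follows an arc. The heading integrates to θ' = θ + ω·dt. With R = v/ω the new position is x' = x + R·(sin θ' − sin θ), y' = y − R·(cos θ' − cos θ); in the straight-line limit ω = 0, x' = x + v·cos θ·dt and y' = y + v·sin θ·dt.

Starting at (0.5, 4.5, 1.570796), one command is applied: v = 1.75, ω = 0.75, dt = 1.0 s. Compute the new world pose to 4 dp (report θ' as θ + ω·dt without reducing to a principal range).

(-0.1261, 6.0905, 2.3208)

θ' = 1.5708 + 0.75·1.0 = 2.3208
R = v/ω = 1.75/0.75 = 2.3333
x' = 0.5 + 2.3333·(sin 2.3208 − sin 1.5708) = -0.1261
y' = 4.5 − 2.3333·(cos 2.3208 − cos 1.5708) = 6.0905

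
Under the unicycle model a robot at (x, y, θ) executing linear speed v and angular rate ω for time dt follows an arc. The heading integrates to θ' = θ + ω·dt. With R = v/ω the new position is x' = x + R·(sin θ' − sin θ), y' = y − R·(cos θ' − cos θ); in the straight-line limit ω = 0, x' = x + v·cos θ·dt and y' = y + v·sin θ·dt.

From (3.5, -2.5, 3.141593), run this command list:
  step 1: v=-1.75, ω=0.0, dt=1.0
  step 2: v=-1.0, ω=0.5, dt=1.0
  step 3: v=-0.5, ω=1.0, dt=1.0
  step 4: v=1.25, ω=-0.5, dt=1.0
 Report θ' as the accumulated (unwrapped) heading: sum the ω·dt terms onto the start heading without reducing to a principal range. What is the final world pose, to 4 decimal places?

(6.0778, -3.0257, 4.1416)

step 1: θ'=3.1416 (straight) → pose (5.2500, -2.5000, 3.1416)
step 2: θ'=3.6416 (R=-2.0000) → pose (6.2089, -2.2552, 3.6416)
step 3: θ'=4.6416 (R=-0.5000) → pose (6.4679, -1.8517, 4.6416)
step 4: θ'=4.1416 (R=-2.5000) → pose (6.0778, -3.0257, 4.1416)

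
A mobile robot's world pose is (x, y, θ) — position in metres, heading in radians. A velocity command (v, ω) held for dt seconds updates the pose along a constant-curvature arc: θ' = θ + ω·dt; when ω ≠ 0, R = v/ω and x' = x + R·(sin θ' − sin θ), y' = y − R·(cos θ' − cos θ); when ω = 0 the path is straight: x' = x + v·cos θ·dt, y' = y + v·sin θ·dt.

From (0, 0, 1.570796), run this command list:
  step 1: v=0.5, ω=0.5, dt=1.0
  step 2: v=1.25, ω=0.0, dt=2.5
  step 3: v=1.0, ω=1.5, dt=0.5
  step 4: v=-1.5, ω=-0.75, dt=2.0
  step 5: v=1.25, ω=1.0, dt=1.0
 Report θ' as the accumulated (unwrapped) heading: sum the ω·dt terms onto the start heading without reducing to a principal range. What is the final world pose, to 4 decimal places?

step 1: θ'=2.0708 (R=1.0000) → pose (-0.1224, 0.4794, 2.0708)
step 2: θ'=2.0708 (straight) → pose (-1.6206, 3.2219, 2.0708)
step 3: θ'=2.8208 (R=0.6667) → pose (-1.9955, 3.5349, 2.8208)
step 4: θ'=1.3208 (R=2.0000) → pose (-0.6883, 1.1421, 1.3208)
step 5: θ'=2.3208 (R=1.2500) → pose (-0.9848, 2.3034, 2.3208)

(-0.9848, 2.3034, 2.3208)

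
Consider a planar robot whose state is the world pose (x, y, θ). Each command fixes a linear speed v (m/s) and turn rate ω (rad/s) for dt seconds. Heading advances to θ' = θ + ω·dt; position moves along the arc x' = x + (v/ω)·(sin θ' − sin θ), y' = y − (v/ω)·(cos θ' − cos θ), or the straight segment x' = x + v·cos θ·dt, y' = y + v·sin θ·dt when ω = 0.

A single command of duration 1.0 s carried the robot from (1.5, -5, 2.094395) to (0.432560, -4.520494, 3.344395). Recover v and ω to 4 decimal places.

Δθ = 3.344395 − 2.094395 = 1.250000
ω = Δθ/dt = 1.250000/1.0 = 1.2500
R = Δx/(sin θ' − sin θ) = 1.0000
v = R·ω = 1.0000·1.2500 = 1.2500

v = 1.2500, ω = 1.2500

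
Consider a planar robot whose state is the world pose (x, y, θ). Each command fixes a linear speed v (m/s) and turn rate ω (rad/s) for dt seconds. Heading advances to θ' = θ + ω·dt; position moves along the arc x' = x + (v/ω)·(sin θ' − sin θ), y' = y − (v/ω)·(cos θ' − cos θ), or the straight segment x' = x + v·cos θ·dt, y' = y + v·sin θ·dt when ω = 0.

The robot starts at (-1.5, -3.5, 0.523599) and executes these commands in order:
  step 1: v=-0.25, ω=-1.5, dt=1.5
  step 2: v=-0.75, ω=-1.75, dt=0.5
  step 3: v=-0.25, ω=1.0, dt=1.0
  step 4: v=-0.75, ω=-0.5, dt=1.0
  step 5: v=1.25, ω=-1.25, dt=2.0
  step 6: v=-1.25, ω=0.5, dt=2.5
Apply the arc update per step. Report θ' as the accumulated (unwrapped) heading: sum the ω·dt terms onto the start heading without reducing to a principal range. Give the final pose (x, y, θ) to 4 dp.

step 1: θ'=-1.7264 (R=0.1667) → pose (-1.7480, -3.3298, -1.7264)
step 2: θ'=-2.6014 (R=0.4286) → pose (-1.5450, -3.0287, -2.6014)
step 3: θ'=-1.6014 (R=-0.2500) → pose (-1.4237, -2.8220, -1.6014)
step 4: θ'=-2.1014 (R=1.5000) → pose (-1.2182, -2.1088, -2.1014)
step 5: θ'=-4.6014 (R=-1.0000) → pose (-3.0745, -1.7135, -4.6014)
step 6: θ'=-3.3514 (R=-2.5000) → pose (-1.1106, -3.8818, -3.3514)

(-1.1106, -3.8818, -3.3514)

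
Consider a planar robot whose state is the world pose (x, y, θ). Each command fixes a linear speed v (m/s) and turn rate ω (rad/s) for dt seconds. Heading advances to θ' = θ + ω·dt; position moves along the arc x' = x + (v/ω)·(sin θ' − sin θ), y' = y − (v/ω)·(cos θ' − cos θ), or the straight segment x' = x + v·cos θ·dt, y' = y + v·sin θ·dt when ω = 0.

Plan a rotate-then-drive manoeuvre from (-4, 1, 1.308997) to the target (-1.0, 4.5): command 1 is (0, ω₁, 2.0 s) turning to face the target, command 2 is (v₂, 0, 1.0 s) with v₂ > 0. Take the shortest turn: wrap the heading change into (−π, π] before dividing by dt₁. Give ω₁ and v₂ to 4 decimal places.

heading to target = atan2(4.5−1, -1−-4) = 0.8622
Δθ = wrap(0.8622 − 1.3090) = -0.4468; ω₁ = Δθ/dt₁ = -0.2234
distance = √((-1−-4)² + (4.5−1)²) = 4.6098; v₂ = distance/dt₂ = 4.6098

ω₁ = -0.2234, v₂ = 4.6098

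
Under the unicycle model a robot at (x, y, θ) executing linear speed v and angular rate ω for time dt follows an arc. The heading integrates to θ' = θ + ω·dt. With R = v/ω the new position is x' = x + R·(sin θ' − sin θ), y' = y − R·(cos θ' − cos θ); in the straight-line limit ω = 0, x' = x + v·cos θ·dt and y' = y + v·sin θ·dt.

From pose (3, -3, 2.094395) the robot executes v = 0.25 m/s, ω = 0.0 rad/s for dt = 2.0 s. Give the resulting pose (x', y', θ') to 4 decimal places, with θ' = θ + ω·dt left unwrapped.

(2.7500, -2.5670, 2.0944)

θ' = 2.0944 + 0.0·2.0 = 2.0944
ω = 0 → straight: x' = 3 + 0.25·cos(2.0944)·2.0 = 2.7500
y' = -3 + 0.25·sin(2.0944)·2.0 = -2.5670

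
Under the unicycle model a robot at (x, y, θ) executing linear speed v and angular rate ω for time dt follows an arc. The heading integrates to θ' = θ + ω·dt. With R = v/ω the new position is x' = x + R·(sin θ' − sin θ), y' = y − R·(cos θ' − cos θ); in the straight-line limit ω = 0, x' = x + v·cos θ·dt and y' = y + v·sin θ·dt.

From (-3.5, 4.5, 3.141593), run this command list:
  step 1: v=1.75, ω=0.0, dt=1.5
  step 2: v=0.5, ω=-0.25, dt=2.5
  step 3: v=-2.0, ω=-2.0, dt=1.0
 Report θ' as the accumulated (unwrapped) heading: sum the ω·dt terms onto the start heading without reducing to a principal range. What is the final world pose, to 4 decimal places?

step 1: θ'=3.1416 (straight) → pose (-6.1250, 4.5000, 3.1416)
step 2: θ'=2.5166 (R=-2.0000) → pose (-7.2952, 4.8781, 2.5166)
step 3: θ'=0.5166 (R=1.0000) → pose (-7.3864, 3.1976, 0.5166)

(-7.3864, 3.1976, 0.5166)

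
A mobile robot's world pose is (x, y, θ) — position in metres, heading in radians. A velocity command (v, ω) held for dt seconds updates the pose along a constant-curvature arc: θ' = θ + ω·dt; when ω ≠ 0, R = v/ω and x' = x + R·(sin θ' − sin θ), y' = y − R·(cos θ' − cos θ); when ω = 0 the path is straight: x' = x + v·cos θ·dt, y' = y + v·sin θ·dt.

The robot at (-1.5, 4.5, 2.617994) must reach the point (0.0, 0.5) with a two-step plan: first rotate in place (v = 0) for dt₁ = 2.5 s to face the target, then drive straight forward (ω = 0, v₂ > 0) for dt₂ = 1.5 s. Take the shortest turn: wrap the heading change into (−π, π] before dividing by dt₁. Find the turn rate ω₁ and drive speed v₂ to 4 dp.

ω₁ = 0.9813, v₂ = 2.8480

heading to target = atan2(0.5−4.5, 0−-1.5) = -1.2120
Δθ = wrap(-1.2120 − 2.6180) = 2.4532; ω₁ = Δθ/dt₁ = 0.9813
distance = √((0−-1.5)² + (0.5−4.5)²) = 4.2720; v₂ = distance/dt₂ = 2.8480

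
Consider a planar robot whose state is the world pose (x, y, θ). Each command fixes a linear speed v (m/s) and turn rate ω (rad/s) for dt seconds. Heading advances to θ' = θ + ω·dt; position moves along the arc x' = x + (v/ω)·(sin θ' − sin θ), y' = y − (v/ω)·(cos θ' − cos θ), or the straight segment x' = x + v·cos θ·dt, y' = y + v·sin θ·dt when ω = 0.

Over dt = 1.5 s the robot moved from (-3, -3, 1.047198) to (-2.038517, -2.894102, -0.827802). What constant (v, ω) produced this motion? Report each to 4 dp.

v = 0.7500, ω = -1.2500

Δθ = -0.827802 − 1.047198 = -1.875000
ω = Δθ/dt = -1.875000/1.5 = -1.2500
R = Δx/(sin θ' − sin θ) = -0.6000
v = R·ω = -0.6000·-1.2500 = 0.7500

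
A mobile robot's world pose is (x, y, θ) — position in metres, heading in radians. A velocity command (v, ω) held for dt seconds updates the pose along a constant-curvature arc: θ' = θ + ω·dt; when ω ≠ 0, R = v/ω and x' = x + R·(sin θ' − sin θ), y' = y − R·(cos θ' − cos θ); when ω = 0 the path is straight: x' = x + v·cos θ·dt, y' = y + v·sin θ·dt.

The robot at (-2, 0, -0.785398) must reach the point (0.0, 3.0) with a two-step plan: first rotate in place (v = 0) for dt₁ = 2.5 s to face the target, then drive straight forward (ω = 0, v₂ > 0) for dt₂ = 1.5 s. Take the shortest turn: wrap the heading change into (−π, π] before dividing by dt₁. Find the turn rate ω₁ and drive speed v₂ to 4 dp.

ω₁ = 0.7073, v₂ = 2.4037

heading to target = atan2(3−0, 0−-2) = 0.9828
Δθ = wrap(0.9828 − -0.7854) = 1.7682; ω₁ = Δθ/dt₁ = 0.7073
distance = √((0−-2)² + (3−0)²) = 3.6056; v₂ = distance/dt₂ = 2.4037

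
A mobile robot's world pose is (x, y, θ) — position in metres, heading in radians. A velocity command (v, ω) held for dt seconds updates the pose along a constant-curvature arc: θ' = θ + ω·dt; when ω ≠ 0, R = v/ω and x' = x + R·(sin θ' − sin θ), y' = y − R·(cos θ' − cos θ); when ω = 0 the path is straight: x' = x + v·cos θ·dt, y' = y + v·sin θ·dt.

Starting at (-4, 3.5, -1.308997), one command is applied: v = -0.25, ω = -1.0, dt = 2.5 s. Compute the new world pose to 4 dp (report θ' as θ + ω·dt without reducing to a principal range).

(-3.6038, 3.7611, -3.8090)

θ' = -1.3090 + -1.0·2.5 = -3.8090
R = v/ω = -0.25/-1.0 = 0.2500
x' = -4 + 0.2500·(sin -3.8090 − sin -1.3090) = -3.6038
y' = 3.5 − 0.2500·(cos -3.8090 − cos -1.3090) = 3.7611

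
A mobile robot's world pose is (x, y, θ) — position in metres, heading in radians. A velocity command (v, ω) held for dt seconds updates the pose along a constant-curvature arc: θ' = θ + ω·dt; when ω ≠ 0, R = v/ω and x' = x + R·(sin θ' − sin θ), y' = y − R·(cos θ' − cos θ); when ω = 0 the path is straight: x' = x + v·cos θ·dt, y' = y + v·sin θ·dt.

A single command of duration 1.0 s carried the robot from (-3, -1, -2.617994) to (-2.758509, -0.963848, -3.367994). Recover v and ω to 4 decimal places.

v = -0.2500, ω = -0.7500

Δθ = -3.367994 − -2.617994 = -0.750000
ω = Δθ/dt = -0.750000/1.0 = -0.7500
R = Δx/(sin θ' − sin θ) = 0.3333
v = R·ω = 0.3333·-0.7500 = -0.2500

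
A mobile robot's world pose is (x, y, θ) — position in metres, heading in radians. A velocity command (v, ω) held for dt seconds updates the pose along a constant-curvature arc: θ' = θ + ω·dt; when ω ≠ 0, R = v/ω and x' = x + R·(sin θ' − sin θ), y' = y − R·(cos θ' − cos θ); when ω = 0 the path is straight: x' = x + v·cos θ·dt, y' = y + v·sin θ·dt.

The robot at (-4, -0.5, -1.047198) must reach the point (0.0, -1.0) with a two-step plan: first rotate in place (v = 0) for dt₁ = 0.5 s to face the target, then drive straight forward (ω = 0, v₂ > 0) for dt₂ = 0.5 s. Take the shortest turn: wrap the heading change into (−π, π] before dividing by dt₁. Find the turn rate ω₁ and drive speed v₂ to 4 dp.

ω₁ = 1.8457, v₂ = 8.0623

heading to target = atan2(-1−-0.5, 0−-4) = -0.1244
Δθ = wrap(-0.1244 − -1.0472) = 0.9228; ω₁ = Δθ/dt₁ = 1.8457
distance = √((0−-4)² + (-1−-0.5)²) = 4.0311; v₂ = distance/dt₂ = 8.0623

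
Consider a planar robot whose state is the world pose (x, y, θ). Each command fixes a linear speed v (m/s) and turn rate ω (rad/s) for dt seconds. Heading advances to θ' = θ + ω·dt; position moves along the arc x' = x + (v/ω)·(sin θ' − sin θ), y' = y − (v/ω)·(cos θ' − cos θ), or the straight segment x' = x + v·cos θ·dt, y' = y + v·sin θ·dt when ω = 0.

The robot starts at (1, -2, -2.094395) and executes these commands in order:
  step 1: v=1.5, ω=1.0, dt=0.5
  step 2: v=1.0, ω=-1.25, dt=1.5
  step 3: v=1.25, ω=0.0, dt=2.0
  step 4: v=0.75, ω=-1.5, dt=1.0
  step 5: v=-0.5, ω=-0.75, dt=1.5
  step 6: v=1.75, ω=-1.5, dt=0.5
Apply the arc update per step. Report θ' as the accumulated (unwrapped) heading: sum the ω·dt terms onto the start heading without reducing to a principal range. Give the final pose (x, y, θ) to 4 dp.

(-2.6272, -2.6913, -6.8444)

step 1: θ'=-1.5944 (R=1.5000) → pose (0.7995, -2.7146, -1.5944)
step 2: θ'=-3.4694 (R=-0.8000) → pose (-0.2579, -3.4531, -3.4694)
step 3: θ'=-3.4694 (straight) → pose (-2.6248, -2.6482, -3.4694)
step 4: θ'=-4.9694 (R=-0.5000) → pose (-2.9474, -2.0478, -4.9694)
step 5: θ'=-6.0944 (R=0.6667) → pose (-3.4670, -2.5331, -6.0944)
step 6: θ'=-6.8444 (R=-1.1667) → pose (-2.6272, -2.6913, -6.8444)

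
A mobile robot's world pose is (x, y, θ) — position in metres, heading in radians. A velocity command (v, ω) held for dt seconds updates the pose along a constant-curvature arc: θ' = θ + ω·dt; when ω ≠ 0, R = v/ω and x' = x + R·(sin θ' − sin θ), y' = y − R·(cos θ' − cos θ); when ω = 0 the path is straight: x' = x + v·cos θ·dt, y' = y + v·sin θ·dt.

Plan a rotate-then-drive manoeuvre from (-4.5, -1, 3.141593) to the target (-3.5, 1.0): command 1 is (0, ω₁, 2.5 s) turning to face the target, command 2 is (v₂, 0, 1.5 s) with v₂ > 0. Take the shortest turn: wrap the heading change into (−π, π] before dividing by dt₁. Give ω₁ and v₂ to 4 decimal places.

ω₁ = -0.8138, v₂ = 1.4907

heading to target = atan2(1−-1, -3.5−-4.5) = 1.1071
Δθ = wrap(1.1071 − 3.1416) = -2.0344; ω₁ = Δθ/dt₁ = -0.8138
distance = √((-3.5−-4.5)² + (1−-1)²) = 2.2361; v₂ = distance/dt₂ = 1.4907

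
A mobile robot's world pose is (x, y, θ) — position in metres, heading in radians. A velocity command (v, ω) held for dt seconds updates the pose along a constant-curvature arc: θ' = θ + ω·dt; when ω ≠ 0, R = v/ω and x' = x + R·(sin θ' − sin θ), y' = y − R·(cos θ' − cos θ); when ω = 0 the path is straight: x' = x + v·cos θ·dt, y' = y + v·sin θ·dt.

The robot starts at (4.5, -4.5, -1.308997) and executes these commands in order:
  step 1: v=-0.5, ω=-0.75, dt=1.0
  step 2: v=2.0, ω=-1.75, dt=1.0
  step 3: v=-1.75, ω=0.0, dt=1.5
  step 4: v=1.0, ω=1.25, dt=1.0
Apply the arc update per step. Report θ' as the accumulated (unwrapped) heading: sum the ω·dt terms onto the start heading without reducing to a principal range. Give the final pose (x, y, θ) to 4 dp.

(3.9649, -5.9614, -2.5590)

step 1: θ'=-2.0590 (R=0.6667) → pose (4.5552, -4.0148, -2.0590)
step 2: θ'=-3.8090 (R=-1.1429) → pose (2.8384, -4.3764, -3.8090)
step 3: θ'=-3.8090 (straight) → pose (4.9002, -6.0011, -3.8090)
step 4: θ'=-2.5590 (R=0.8000) → pose (3.9649, -5.9614, -2.5590)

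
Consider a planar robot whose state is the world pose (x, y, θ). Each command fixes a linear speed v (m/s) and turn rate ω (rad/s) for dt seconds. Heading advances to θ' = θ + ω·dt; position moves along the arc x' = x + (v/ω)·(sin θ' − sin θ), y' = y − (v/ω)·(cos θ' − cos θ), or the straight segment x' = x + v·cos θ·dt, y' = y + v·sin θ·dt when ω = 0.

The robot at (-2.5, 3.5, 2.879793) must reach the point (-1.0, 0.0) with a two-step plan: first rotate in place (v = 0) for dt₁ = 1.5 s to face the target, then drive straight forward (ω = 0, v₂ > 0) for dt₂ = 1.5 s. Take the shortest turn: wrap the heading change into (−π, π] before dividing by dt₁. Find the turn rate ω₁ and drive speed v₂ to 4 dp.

ω₁ = 1.4917, v₂ = 2.5386

heading to target = atan2(0−3.5, -1−-2.5) = -1.1659
Δθ = wrap(-1.1659 − 2.8798) = 2.2375; ω₁ = Δθ/dt₁ = 1.4917
distance = √((-1−-2.5)² + (0−3.5)²) = 3.8079; v₂ = distance/dt₂ = 2.5386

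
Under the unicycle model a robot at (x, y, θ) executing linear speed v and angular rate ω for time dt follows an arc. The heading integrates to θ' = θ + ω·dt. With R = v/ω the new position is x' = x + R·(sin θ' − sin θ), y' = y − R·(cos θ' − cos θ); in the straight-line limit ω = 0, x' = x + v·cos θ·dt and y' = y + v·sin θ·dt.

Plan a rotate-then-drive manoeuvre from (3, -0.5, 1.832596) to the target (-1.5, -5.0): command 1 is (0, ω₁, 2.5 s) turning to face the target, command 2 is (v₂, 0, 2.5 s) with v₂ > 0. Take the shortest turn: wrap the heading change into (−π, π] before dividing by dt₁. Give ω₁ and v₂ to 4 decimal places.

ω₁ = 0.8378, v₂ = 2.5456

heading to target = atan2(-5−-0.5, -1.5−3) = -2.3562
Δθ = wrap(-2.3562 − 1.8326) = 2.0944; ω₁ = Δθ/dt₁ = 0.8378
distance = √((-1.5−3)² + (-5−-0.5)²) = 6.3640; v₂ = distance/dt₂ = 2.5456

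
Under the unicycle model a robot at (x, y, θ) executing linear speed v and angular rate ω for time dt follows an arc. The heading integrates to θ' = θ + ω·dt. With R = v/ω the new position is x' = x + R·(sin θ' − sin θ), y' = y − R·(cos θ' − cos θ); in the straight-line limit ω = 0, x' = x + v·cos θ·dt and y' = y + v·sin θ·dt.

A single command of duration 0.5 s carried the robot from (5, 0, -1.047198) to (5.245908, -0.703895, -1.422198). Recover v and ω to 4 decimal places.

Δθ = -1.422198 − -1.047198 = -0.375000
ω = Δθ/dt = -0.375000/0.5 = -0.7500
R = −Δy/(cos θ' − cos θ) = -2.0000
v = R·ω = -2.0000·-0.7500 = 1.5000

v = 1.5000, ω = -0.7500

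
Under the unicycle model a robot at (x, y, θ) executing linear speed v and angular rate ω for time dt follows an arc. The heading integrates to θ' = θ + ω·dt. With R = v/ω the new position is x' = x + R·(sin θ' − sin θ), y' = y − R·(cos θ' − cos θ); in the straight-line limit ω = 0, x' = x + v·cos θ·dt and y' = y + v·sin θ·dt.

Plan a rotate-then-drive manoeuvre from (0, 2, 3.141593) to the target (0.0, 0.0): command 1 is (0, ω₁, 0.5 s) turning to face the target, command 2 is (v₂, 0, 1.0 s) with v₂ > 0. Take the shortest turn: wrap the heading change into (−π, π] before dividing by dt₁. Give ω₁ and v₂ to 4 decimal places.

heading to target = atan2(0−2, 0−0) = -1.5708
Δθ = wrap(-1.5708 − 3.1416) = 1.5708; ω₁ = Δθ/dt₁ = 3.1416
distance = √((0−0)² + (0−2)²) = 2.0000; v₂ = distance/dt₂ = 2.0000

ω₁ = 3.1416, v₂ = 2.0000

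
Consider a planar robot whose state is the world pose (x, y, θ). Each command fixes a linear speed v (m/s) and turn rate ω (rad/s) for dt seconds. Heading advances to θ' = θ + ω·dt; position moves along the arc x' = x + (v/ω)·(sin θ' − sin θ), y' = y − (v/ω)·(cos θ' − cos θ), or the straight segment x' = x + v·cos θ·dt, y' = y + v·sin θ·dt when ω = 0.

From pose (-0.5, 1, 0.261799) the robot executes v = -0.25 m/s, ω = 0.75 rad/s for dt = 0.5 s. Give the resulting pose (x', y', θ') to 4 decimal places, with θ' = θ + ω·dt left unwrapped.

(-0.6119, 0.9460, 0.6368)

θ' = 0.2618 + 0.75·0.5 = 0.6368
R = v/ω = -0.25/0.75 = -0.3333
x' = -0.5 + -0.3333·(sin 0.6368 − sin 0.2618) = -0.6119
y' = 1 − -0.3333·(cos 0.6368 − cos 0.2618) = 0.9460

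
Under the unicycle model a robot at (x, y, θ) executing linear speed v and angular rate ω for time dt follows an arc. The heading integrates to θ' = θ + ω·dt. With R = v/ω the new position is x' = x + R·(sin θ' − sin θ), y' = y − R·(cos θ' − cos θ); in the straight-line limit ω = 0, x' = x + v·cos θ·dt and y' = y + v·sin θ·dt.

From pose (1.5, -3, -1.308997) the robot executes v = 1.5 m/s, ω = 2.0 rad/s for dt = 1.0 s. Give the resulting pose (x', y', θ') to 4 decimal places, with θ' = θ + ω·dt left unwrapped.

(2.7024, -3.3838, 0.6910)

θ' = -1.3090 + 2.0·1.0 = 0.6910
R = v/ω = 1.5/2.0 = 0.7500
x' = 1.5 + 0.7500·(sin 0.6910 − sin -1.3090) = 2.7024
y' = -3 − 0.7500·(cos 0.6910 − cos -1.3090) = -3.3838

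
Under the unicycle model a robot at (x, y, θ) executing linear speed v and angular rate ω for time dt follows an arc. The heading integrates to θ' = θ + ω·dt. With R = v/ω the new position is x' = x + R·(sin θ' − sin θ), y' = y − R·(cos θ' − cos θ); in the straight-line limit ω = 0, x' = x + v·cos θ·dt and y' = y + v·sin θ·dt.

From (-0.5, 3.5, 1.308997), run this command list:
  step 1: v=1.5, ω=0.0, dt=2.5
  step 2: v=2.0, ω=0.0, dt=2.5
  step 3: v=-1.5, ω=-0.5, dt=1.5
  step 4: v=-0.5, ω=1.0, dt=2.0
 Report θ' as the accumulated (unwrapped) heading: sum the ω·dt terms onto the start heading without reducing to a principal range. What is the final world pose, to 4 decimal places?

(0.4480, 9.3435, 2.5590)

step 1: θ'=1.3090 (straight) → pose (0.4706, 7.1222, 1.3090)
step 2: θ'=1.3090 (straight) → pose (1.7647, 11.9519, 1.3090)
step 3: θ'=0.5590 (R=3.0000) → pose (0.4579, 10.1849, 0.5590)
step 4: θ'=2.5590 (R=-0.5000) → pose (0.4480, 9.3435, 2.5590)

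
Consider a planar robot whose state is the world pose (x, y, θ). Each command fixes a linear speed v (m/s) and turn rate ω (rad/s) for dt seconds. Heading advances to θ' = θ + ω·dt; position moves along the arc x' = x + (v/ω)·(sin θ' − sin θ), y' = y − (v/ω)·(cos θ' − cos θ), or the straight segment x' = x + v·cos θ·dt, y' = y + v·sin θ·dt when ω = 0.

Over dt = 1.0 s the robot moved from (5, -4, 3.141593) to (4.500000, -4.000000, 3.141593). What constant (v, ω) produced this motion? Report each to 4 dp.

Δθ = 3.141593 − 3.141593 = 0.000000
ω = Δθ/dt = 0.000000/1.0 = 0.0000
ω = 0 → v = (Δx·cos θ + Δy·sin θ)/dt = 0.5000

v = 0.5000, ω = 0.0000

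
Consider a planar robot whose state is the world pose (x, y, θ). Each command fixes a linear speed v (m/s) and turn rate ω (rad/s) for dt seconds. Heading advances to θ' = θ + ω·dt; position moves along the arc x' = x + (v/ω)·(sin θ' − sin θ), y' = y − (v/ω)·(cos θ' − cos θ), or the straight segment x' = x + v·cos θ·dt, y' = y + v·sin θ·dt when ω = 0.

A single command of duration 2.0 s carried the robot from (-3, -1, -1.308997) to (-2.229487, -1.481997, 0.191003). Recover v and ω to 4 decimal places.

v = 0.5000, ω = 0.7500

Δθ = 0.191003 − -1.308997 = 1.500000
ω = Δθ/dt = 1.500000/2.0 = 0.7500
R = Δx/(sin θ' − sin θ) = 0.6667
v = R·ω = 0.6667·0.7500 = 0.5000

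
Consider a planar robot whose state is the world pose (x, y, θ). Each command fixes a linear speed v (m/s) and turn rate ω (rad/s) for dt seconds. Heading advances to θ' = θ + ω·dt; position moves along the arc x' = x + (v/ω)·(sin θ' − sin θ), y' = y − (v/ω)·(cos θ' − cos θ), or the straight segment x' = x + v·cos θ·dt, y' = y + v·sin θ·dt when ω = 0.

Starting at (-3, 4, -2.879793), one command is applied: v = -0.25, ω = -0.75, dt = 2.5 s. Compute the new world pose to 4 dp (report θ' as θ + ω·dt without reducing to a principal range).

θ' = -2.8798 + -0.75·2.5 = -4.7548
R = v/ω = -0.25/-0.75 = 0.3333
x' = -3 + 0.3333·(sin -4.7548 − sin -2.8798) = -2.5807
y' = 4 − 0.3333·(cos -4.7548 − cos -2.8798) = 3.6639

(-2.5807, 3.6639, -4.7548)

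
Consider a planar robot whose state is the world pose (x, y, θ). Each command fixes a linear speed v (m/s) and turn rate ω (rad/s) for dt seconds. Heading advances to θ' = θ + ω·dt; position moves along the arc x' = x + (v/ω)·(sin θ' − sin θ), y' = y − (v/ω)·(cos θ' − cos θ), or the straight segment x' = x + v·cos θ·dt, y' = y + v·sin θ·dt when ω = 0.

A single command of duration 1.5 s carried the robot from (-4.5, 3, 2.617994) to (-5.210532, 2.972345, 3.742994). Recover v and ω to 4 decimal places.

v = 0.5000, ω = 0.7500

Δθ = 3.742994 − 2.617994 = 1.125000
ω = Δθ/dt = 1.125000/1.5 = 0.7500
R = Δx/(sin θ' − sin θ) = 0.6667
v = R·ω = 0.6667·0.7500 = 0.5000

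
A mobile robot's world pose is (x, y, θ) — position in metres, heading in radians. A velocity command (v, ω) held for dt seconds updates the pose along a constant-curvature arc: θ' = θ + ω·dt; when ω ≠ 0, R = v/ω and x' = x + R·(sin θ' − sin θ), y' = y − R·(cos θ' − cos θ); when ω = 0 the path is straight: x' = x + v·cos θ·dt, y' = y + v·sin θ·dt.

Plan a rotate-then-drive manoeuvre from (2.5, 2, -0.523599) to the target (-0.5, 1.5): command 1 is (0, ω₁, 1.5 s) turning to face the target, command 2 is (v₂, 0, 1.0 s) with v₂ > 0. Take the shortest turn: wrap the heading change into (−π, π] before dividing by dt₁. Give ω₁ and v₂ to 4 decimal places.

ω₁ = -1.6352, v₂ = 3.0414

heading to target = atan2(1.5−2, -0.5−2.5) = -2.9764
Δθ = wrap(-2.9764 − -0.5236) = -2.4528; ω₁ = Δθ/dt₁ = -1.6352
distance = √((-0.5−2.5)² + (1.5−2)²) = 3.0414; v₂ = distance/dt₂ = 3.0414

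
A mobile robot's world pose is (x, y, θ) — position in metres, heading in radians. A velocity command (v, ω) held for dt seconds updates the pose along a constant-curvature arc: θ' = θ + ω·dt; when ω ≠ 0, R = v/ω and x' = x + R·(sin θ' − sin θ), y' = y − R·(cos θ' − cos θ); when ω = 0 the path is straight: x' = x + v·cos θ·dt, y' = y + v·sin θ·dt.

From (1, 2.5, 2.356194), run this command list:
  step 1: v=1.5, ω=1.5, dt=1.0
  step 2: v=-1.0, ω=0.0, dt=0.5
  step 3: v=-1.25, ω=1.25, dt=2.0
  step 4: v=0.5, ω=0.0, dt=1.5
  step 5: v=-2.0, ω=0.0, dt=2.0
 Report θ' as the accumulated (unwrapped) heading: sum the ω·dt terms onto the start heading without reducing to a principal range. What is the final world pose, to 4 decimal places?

step 1: θ'=3.8562 (R=1.0000) → pose (-0.3624, 2.5482, 3.8562)
step 2: θ'=3.8562 (straight) → pose (0.0153, 2.8759, 3.8562)
step 3: θ'=6.3562 (R=-1.0000) → pose (-0.7130, 4.6286, 6.3562)
step 4: θ'=6.3562 (straight) → pose (0.0350, 4.6833, 6.3562)
step 5: θ'=6.3562 (straight) → pose (-3.9543, 4.3915, 6.3562)

(-3.9543, 4.3915, 6.3562)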